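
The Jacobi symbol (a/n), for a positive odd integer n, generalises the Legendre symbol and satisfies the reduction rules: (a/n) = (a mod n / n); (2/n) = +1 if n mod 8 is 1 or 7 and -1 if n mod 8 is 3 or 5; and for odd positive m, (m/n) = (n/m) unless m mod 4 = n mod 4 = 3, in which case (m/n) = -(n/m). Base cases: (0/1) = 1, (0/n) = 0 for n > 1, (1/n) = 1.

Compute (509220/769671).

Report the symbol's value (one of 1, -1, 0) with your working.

0

509220 = 2^2·127305; (2/769671) = +1 since 769671 mod 8 = 7, so (509220/769671) = (+1)^2·(127305/769671); sign now +1
reciprocity: (127305/769671) = +1·(769671/127305) since 127305 mod 4 = 1, 769671 mod 4 = 3; sign now +1
(769671/127305) = (5841/127305)   [reduce mod 127305]
reciprocity: (5841/127305) = +1·(127305/5841) since 5841 mod 4 = 1, 127305 mod 4 = 1; sign now +1
(127305/5841) = (4644/5841)   [reduce mod 5841]
4644 = 2^2·1161; (2/5841) = +1 since 5841 mod 8 = 1, so (4644/5841) = (+1)^2·(1161/5841); sign now +1
reciprocity: (1161/5841) = +1·(5841/1161) since 1161 mod 4 = 1, 5841 mod 4 = 1; sign now +1
(5841/1161) = (36/1161)   [reduce mod 1161]
36 = 2^2·9; (2/1161) = +1 since 1161 mod 8 = 1, so (36/1161) = (+1)^2·(9/1161); sign now +1
reciprocity: (9/1161) = +1·(1161/9) since 9 mod 4 = 1, 1161 mod 4 = 1; sign now +1
(1161/9) = (0/9)   [reduce mod 9]
(0/9) = 0   [gcd(a, n) > 1]; final value = 0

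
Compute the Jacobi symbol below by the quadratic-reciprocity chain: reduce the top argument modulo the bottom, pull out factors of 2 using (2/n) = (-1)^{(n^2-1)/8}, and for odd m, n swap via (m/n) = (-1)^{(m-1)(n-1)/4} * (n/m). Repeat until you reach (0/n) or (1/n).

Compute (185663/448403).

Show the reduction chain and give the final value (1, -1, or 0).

-1

reciprocity: (185663/448403) = -1·(448403/185663) since 185663 mod 4 = 3, 448403 mod 4 = 3; sign now -1
(448403/185663) = (77077/185663)   [reduce mod 185663]
reciprocity: (77077/185663) = +1·(185663/77077) since 77077 mod 4 = 1, 185663 mod 4 = 3; sign now -1
(185663/77077) = (31509/77077)   [reduce mod 77077]
reciprocity: (31509/77077) = +1·(77077/31509) since 31509 mod 4 = 1, 77077 mod 4 = 1; sign now -1
(77077/31509) = (14059/31509)   [reduce mod 31509]
reciprocity: (14059/31509) = +1·(31509/14059) since 14059 mod 4 = 3, 31509 mod 4 = 1; sign now -1
(31509/14059) = (3391/14059)   [reduce mod 14059]
reciprocity: (3391/14059) = -1·(14059/3391) since 3391 mod 4 = 3, 14059 mod 4 = 3; sign now +1
(14059/3391) = (495/3391)   [reduce mod 3391]
reciprocity: (495/3391) = -1·(3391/495) since 495 mod 4 = 3, 3391 mod 4 = 3; sign now -1
(3391/495) = (421/495)   [reduce mod 495]
reciprocity: (421/495) = +1·(495/421) since 421 mod 4 = 1, 495 mod 4 = 3; sign now -1
(495/421) = (74/421)   [reduce mod 421]
74 = 2^1·37; (2/421) = -1 since 421 mod 8 = 5, so (74/421) = (-1)^1·(37/421); sign now +1
reciprocity: (37/421) = +1·(421/37) since 37 mod 4 = 1, 421 mod 4 = 1; sign now +1
(421/37) = (14/37)   [reduce mod 37]
14 = 2^1·7; (2/37) = -1 since 37 mod 8 = 5, so (14/37) = (-1)^1·(7/37); sign now -1
reciprocity: (7/37) = +1·(37/7) since 7 mod 4 = 3, 37 mod 4 = 1; sign now -1
(37/7) = (2/7)   [reduce mod 7]
2 = 2^1·1; (2/7) = +1 since 7 mod 8 = 7, so (2/7) = (+1)^1·(1/7); sign now -1
(1/7) = 1; final value = sign = -1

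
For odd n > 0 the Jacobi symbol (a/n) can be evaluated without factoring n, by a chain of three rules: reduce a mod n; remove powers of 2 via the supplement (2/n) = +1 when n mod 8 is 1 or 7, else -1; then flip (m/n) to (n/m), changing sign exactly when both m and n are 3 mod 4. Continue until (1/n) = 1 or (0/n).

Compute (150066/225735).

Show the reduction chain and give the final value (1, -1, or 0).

0

150066 = 2^1·75033; (2/225735) = +1 since 225735 mod 8 = 7, so (150066/225735) = (+1)^1·(75033/225735); sign now +1
reciprocity: (75033/225735) = +1·(225735/75033) since 75033 mod 4 = 1, 225735 mod 4 = 3; sign now +1
(225735/75033) = (636/75033)   [reduce mod 75033]
636 = 2^2·159; (2/75033) = +1 since 75033 mod 8 = 1, so (636/75033) = (+1)^2·(159/75033); sign now +1
reciprocity: (159/75033) = +1·(75033/159) since 159 mod 4 = 3, 75033 mod 4 = 1; sign now +1
(75033/159) = (144/159)   [reduce mod 159]
144 = 2^4·9; (2/159) = +1 since 159 mod 8 = 7, so (144/159) = (+1)^4·(9/159); sign now +1
reciprocity: (9/159) = +1·(159/9) since 9 mod 4 = 1, 159 mod 4 = 3; sign now +1
(159/9) = (6/9)   [reduce mod 9]
6 = 2^1·3; (2/9) = +1 since 9 mod 8 = 1, so (6/9) = (+1)^1·(3/9); sign now +1
reciprocity: (3/9) = +1·(9/3) since 3 mod 4 = 3, 9 mod 4 = 1; sign now +1
(9/3) = (0/3)   [reduce mod 3]
(0/3) = 0   [gcd(a, n) > 1]; final value = 0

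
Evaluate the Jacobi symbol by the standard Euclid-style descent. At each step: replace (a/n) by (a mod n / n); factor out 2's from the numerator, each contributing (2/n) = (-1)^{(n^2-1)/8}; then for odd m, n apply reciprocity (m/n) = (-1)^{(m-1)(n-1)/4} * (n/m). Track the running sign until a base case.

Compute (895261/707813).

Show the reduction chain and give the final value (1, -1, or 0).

(895261/707813) = (187448/707813)   [reduce mod 707813]
187448 = 2^3·23431; (2/707813) = -1 since 707813 mod 8 = 5, so (187448/707813) = (-1)^3·(23431/707813); sign now -1
reciprocity: (23431/707813) = +1·(707813/23431) since 23431 mod 4 = 3, 707813 mod 4 = 1; sign now -1
(707813/23431) = (4883/23431)   [reduce mod 23431]
reciprocity: (4883/23431) = -1·(23431/4883) since 4883 mod 4 = 3, 23431 mod 4 = 3; sign now +1
(23431/4883) = (3899/4883)   [reduce mod 4883]
reciprocity: (3899/4883) = -1·(4883/3899) since 3899 mod 4 = 3, 4883 mod 4 = 3; sign now -1
(4883/3899) = (984/3899)   [reduce mod 3899]
984 = 2^3·123; (2/3899) = -1 since 3899 mod 8 = 3, so (984/3899) = (-1)^3·(123/3899); sign now +1
reciprocity: (123/3899) = -1·(3899/123) since 123 mod 4 = 3, 3899 mod 4 = 3; sign now -1
(3899/123) = (86/123)   [reduce mod 123]
86 = 2^1·43; (2/123) = -1 since 123 mod 8 = 3, so (86/123) = (-1)^1·(43/123); sign now +1
reciprocity: (43/123) = -1·(123/43) since 43 mod 4 = 3, 123 mod 4 = 3; sign now -1
(123/43) = (37/43)   [reduce mod 43]
reciprocity: (37/43) = +1·(43/37) since 37 mod 4 = 1, 43 mod 4 = 3; sign now -1
(43/37) = (6/37)   [reduce mod 37]
6 = 2^1·3; (2/37) = -1 since 37 mod 8 = 5, so (6/37) = (-1)^1·(3/37); sign now +1
reciprocity: (3/37) = +1·(37/3) since 3 mod 4 = 3, 37 mod 4 = 1; sign now +1
(37/3) = (1/3)   [reduce mod 3]
(1/3) = 1; final value = sign = +1

1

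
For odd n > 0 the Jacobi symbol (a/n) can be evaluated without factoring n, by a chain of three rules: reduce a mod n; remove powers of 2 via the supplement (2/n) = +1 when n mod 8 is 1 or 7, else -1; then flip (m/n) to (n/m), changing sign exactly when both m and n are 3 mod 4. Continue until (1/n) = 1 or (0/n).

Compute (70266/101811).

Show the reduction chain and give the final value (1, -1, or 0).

70266 = 2^1·35133; (2/101811) = -1 since 101811 mod 8 = 3, so (70266/101811) = (-1)^1·(35133/101811); sign now -1
reciprocity: (35133/101811) = +1·(101811/35133) since 35133 mod 4 = 1, 101811 mod 4 = 3; sign now -1
(101811/35133) = (31545/35133)   [reduce mod 35133]
reciprocity: (31545/35133) = +1·(35133/31545) since 31545 mod 4 = 1, 35133 mod 4 = 1; sign now -1
(35133/31545) = (3588/31545)   [reduce mod 31545]
3588 = 2^2·897; (2/31545) = +1 since 31545 mod 8 = 1, so (3588/31545) = (+1)^2·(897/31545); sign now -1
reciprocity: (897/31545) = +1·(31545/897) since 897 mod 4 = 1, 31545 mod 4 = 1; sign now -1
(31545/897) = (150/897)   [reduce mod 897]
150 = 2^1·75; (2/897) = +1 since 897 mod 8 = 1, so (150/897) = (+1)^1·(75/897); sign now -1
reciprocity: (75/897) = +1·(897/75) since 75 mod 4 = 3, 897 mod 4 = 1; sign now -1
(897/75) = (72/75)   [reduce mod 75]
72 = 2^3·9; (2/75) = -1 since 75 mod 8 = 3, so (72/75) = (-1)^3·(9/75); sign now +1
reciprocity: (9/75) = +1·(75/9) since 9 mod 4 = 1, 75 mod 4 = 3; sign now +1
(75/9) = (3/9)   [reduce mod 9]
reciprocity: (3/9) = +1·(9/3) since 3 mod 4 = 3, 9 mod 4 = 1; sign now +1
(9/3) = (0/3)   [reduce mod 3]
(0/3) = 0   [gcd(a, n) > 1]; final value = 0

0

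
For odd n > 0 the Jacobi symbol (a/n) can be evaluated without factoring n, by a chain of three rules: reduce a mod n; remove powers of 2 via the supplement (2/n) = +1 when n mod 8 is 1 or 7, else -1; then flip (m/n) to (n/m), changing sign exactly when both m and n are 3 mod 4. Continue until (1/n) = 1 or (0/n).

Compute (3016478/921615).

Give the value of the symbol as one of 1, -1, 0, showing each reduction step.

-1

(3016478/921615): 3016478 mod 921615 = 251633, so (3016478/921615) = (251633/921615)
flip (251633/921615) -> (921615/251633): both odd, 251633 mod 4 = 1, 921615 mod 4 = 3, so the flip contributes +1; sign now +1
(921615/251633): 921615 mod 251633 = 166716, so (921615/251633) = (166716/251633)
factor out 2^2: 166716 = 2^2·41679; with 251633 mod 8 = 1, (2/251633) = +1; sign now +1; continue with (41679/251633)
flip (41679/251633) -> (251633/41679): both odd, 41679 mod 4 = 3, 251633 mod 4 = 1, so the flip contributes +1; sign now +1
(251633/41679): 251633 mod 41679 = 1559, so (251633/41679) = (1559/41679)
flip (1559/41679) -> (41679/1559): both odd, 1559 mod 4 = 3, 41679 mod 4 = 3, so the flip contributes -1; sign now -1
(41679/1559): 41679 mod 1559 = 1145, so (41679/1559) = (1145/1559)
flip (1145/1559) -> (1559/1145): both odd, 1145 mod 4 = 1, 1559 mod 4 = 3, so the flip contributes +1; sign now -1
(1559/1145): 1559 mod 1145 = 414, so (1559/1145) = (414/1145)
factor out 2^1: 414 = 2^1·207; with 1145 mod 8 = 1, (2/1145) = +1; sign now -1; continue with (207/1145)
flip (207/1145) -> (1145/207): both odd, 207 mod 4 = 3, 1145 mod 4 = 1, so the flip contributes +1; sign now -1
(1145/207): 1145 mod 207 = 110, so (1145/207) = (110/207)
factor out 2^1: 110 = 2^1·55; with 207 mod 8 = 7, (2/207) = +1; sign now -1; continue with (55/207)
flip (55/207) -> (207/55): both odd, 55 mod 4 = 3, 207 mod 4 = 3, so the flip contributes -1; sign now +1
(207/55): 207 mod 55 = 42, so (207/55) = (42/55)
factor out 2^1: 42 = 2^1·21; with 55 mod 8 = 7, (2/55) = +1; sign now +1; continue with (21/55)
flip (21/55) -> (55/21): both odd, 21 mod 4 = 1, 55 mod 4 = 3, so the flip contributes +1; sign now +1
(55/21): 55 mod 21 = 13, so (55/21) = (13/21)
flip (13/21) -> (21/13): both odd, 13 mod 4 = 1, 21 mod 4 = 1, so the flip contributes +1; sign now +1
(21/13): 21 mod 13 = 8, so (21/13) = (8/13)
factor out 2^3: 8 = 2^3·1; with 13 mod 8 = 5, (2/13) = -1; sign now -1; continue with (1/13)
reached (1/13) = 1, so the symbol is -1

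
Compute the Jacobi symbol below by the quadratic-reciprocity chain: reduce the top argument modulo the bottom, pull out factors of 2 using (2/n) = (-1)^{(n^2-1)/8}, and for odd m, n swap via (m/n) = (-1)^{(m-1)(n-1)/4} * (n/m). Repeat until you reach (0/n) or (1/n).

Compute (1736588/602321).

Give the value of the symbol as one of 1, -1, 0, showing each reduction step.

(1736588/602321): 1736588 mod 602321 = 531946, so (1736588/602321) = (531946/602321)
factor out 2^1: 531946 = 2^1·265973; with 602321 mod 8 = 1, (2/602321) = +1; sign now +1; continue with (265973/602321)
flip (265973/602321) -> (602321/265973): both odd, 265973 mod 4 = 1, 602321 mod 4 = 1, so the flip contributes +1; sign now +1
(602321/265973): 602321 mod 265973 = 70375, so (602321/265973) = (70375/265973)
flip (70375/265973) -> (265973/70375): both odd, 70375 mod 4 = 3, 265973 mod 4 = 1, so the flip contributes +1; sign now +1
(265973/70375): 265973 mod 70375 = 54848, so (265973/70375) = (54848/70375)
factor out 2^6: 54848 = 2^6·857; with 70375 mod 8 = 7, (2/70375) = +1; sign now +1; continue with (857/70375)
flip (857/70375) -> (70375/857): both odd, 857 mod 4 = 1, 70375 mod 4 = 3, so the flip contributes +1; sign now +1
(70375/857): 70375 mod 857 = 101, so (70375/857) = (101/857)
flip (101/857) -> (857/101): both odd, 101 mod 4 = 1, 857 mod 4 = 1, so the flip contributes +1; sign now +1
(857/101): 857 mod 101 = 49, so (857/101) = (49/101)
flip (49/101) -> (101/49): both odd, 49 mod 4 = 1, 101 mod 4 = 1, so the flip contributes +1; sign now +1
(101/49): 101 mod 49 = 3, so (101/49) = (3/49)
flip (3/49) -> (49/3): both odd, 3 mod 4 = 3, 49 mod 4 = 1, so the flip contributes +1; sign now +1
(49/3): 49 mod 3 = 1, so (49/3) = (1/3)
reached (1/3) = 1, so the symbol is +1

1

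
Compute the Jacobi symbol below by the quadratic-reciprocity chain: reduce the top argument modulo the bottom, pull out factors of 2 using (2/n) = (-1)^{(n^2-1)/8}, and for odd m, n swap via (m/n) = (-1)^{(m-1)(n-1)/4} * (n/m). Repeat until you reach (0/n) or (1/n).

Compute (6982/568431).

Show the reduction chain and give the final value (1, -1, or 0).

6982 = 2^1·3491; (2/568431) = +1 since 568431 mod 8 = 7, so (6982/568431) = (+1)^1·(3491/568431); sign now +1
reciprocity: (3491/568431) = -1·(568431/3491) since 3491 mod 4 = 3, 568431 mod 4 = 3; sign now -1
(568431/3491) = (2889/3491)   [reduce mod 3491]
reciprocity: (2889/3491) = +1·(3491/2889) since 2889 mod 4 = 1, 3491 mod 4 = 3; sign now -1
(3491/2889) = (602/2889)   [reduce mod 2889]
602 = 2^1·301; (2/2889) = +1 since 2889 mod 8 = 1, so (602/2889) = (+1)^1·(301/2889); sign now -1
reciprocity: (301/2889) = +1·(2889/301) since 301 mod 4 = 1, 2889 mod 4 = 1; sign now -1
(2889/301) = (180/301)   [reduce mod 301]
180 = 2^2·45; (2/301) = -1 since 301 mod 8 = 5, so (180/301) = (-1)^2·(45/301); sign now -1
reciprocity: (45/301) = +1·(301/45) since 45 mod 4 = 1, 301 mod 4 = 1; sign now -1
(301/45) = (31/45)   [reduce mod 45]
reciprocity: (31/45) = +1·(45/31) since 31 mod 4 = 3, 45 mod 4 = 1; sign now -1
(45/31) = (14/31)   [reduce mod 31]
14 = 2^1·7; (2/31) = +1 since 31 mod 8 = 7, so (14/31) = (+1)^1·(7/31); sign now -1
reciprocity: (7/31) = -1·(31/7) since 7 mod 4 = 3, 31 mod 4 = 3; sign now +1
(31/7) = (3/7)   [reduce mod 7]
reciprocity: (3/7) = -1·(7/3) since 3 mod 4 = 3, 7 mod 4 = 3; sign now -1
(7/3) = (1/3)   [reduce mod 3]
(1/3) = 1; final value = sign = -1

-1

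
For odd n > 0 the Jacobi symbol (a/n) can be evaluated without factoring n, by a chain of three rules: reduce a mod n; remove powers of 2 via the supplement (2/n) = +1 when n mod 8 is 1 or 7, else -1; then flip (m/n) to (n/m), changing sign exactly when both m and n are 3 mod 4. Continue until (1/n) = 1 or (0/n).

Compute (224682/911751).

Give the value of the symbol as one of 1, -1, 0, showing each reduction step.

0

224682 = 2^1·112341; (2/911751) = +1 since 911751 mod 8 = 7, so (224682/911751) = (+1)^1·(112341/911751); sign now +1
reciprocity: (112341/911751) = +1·(911751/112341) since 112341 mod 4 = 1, 911751 mod 4 = 3; sign now +1
(911751/112341) = (13023/112341)   [reduce mod 112341]
reciprocity: (13023/112341) = +1·(112341/13023) since 13023 mod 4 = 3, 112341 mod 4 = 1; sign now +1
(112341/13023) = (8157/13023)   [reduce mod 13023]
reciprocity: (8157/13023) = +1·(13023/8157) since 8157 mod 4 = 1, 13023 mod 4 = 3; sign now +1
(13023/8157) = (4866/8157)   [reduce mod 8157]
4866 = 2^1·2433; (2/8157) = -1 since 8157 mod 8 = 5, so (4866/8157) = (-1)^1·(2433/8157); sign now -1
reciprocity: (2433/8157) = +1·(8157/2433) since 2433 mod 4 = 1, 8157 mod 4 = 1; sign now -1
(8157/2433) = (858/2433)   [reduce mod 2433]
858 = 2^1·429; (2/2433) = +1 since 2433 mod 8 = 1, so (858/2433) = (+1)^1·(429/2433); sign now -1
reciprocity: (429/2433) = +1·(2433/429) since 429 mod 4 = 1, 2433 mod 4 = 1; sign now -1
(2433/429) = (288/429)   [reduce mod 429]
288 = 2^5·9; (2/429) = -1 since 429 mod 8 = 5, so (288/429) = (-1)^5·(9/429); sign now +1
reciprocity: (9/429) = +1·(429/9) since 9 mod 4 = 1, 429 mod 4 = 1; sign now +1
(429/9) = (6/9)   [reduce mod 9]
6 = 2^1·3; (2/9) = +1 since 9 mod 8 = 1, so (6/9) = (+1)^1·(3/9); sign now +1
reciprocity: (3/9) = +1·(9/3) since 3 mod 4 = 3, 9 mod 4 = 1; sign now +1
(9/3) = (0/3)   [reduce mod 3]
(0/3) = 0   [gcd(a, n) > 1]; final value = 0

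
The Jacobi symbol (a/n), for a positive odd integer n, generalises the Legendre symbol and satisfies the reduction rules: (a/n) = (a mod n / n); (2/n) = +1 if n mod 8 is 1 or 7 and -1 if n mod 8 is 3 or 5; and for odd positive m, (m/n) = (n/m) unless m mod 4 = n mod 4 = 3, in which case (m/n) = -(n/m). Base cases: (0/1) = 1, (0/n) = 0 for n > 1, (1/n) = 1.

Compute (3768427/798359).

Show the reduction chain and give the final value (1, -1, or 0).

(3768427/798359): 3768427 mod 798359 = 574991, so (3768427/798359) = (574991/798359)
flip (574991/798359) -> (798359/574991): both odd, 574991 mod 4 = 3, 798359 mod 4 = 3, so the flip contributes -1; sign now -1
(798359/574991): 798359 mod 574991 = 223368, so (798359/574991) = (223368/574991)
factor out 2^3: 223368 = 2^3·27921; with 574991 mod 8 = 7, (2/574991) = +1; sign now -1; continue with (27921/574991)
flip (27921/574991) -> (574991/27921): both odd, 27921 mod 4 = 1, 574991 mod 4 = 3, so the flip contributes +1; sign now -1
(574991/27921): 574991 mod 27921 = 16571, so (574991/27921) = (16571/27921)
flip (16571/27921) -> (27921/16571): both odd, 16571 mod 4 = 3, 27921 mod 4 = 1, so the flip contributes +1; sign now -1
(27921/16571): 27921 mod 16571 = 11350, so (27921/16571) = (11350/16571)
factor out 2^1: 11350 = 2^1·5675; with 16571 mod 8 = 3, (2/16571) = -1; sign now +1; continue with (5675/16571)
flip (5675/16571) -> (16571/5675): both odd, 5675 mod 4 = 3, 16571 mod 4 = 3, so the flip contributes -1; sign now -1
(16571/5675): 16571 mod 5675 = 5221, so (16571/5675) = (5221/5675)
flip (5221/5675) -> (5675/5221): both odd, 5221 mod 4 = 1, 5675 mod 4 = 3, so the flip contributes +1; sign now -1
(5675/5221): 5675 mod 5221 = 454, so (5675/5221) = (454/5221)
factor out 2^1: 454 = 2^1·227; with 5221 mod 8 = 5, (2/5221) = -1; sign now +1; continue with (227/5221)
flip (227/5221) -> (5221/227): both odd, 227 mod 4 = 3, 5221 mod 4 = 1, so the flip contributes +1; sign now +1
(5221/227): 5221 mod 227 = 0, so (5221/227) = (0/227)
reached (0/227); gcd(a, n) > 1, so (0/227) = 0 and the symbol is 0

0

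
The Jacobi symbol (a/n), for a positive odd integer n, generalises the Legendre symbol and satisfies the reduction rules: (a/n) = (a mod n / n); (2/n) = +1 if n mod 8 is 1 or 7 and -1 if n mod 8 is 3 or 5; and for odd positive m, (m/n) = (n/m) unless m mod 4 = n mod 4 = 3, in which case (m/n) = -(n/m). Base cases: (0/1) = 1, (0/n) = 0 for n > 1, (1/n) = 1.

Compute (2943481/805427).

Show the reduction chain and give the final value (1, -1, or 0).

(2943481/805427) = (527200/805427)   [reduce mod 805427]
527200 = 2^5·16475; (2/805427) = -1 since 805427 mod 8 = 3, so (527200/805427) = (-1)^5·(16475/805427); sign now -1
reciprocity: (16475/805427) = -1·(805427/16475) since 16475 mod 4 = 3, 805427 mod 4 = 3; sign now +1
(805427/16475) = (14627/16475)   [reduce mod 16475]
reciprocity: (14627/16475) = -1·(16475/14627) since 14627 mod 4 = 3, 16475 mod 4 = 3; sign now -1
(16475/14627) = (1848/14627)   [reduce mod 14627]
1848 = 2^3·231; (2/14627) = -1 since 14627 mod 8 = 3, so (1848/14627) = (-1)^3·(231/14627); sign now +1
reciprocity: (231/14627) = -1·(14627/231) since 231 mod 4 = 3, 14627 mod 4 = 3; sign now -1
(14627/231) = (74/231)   [reduce mod 231]
74 = 2^1·37; (2/231) = +1 since 231 mod 8 = 7, so (74/231) = (+1)^1·(37/231); sign now -1
reciprocity: (37/231) = +1·(231/37) since 37 mod 4 = 1, 231 mod 4 = 3; sign now -1
(231/37) = (9/37)   [reduce mod 37]
reciprocity: (9/37) = +1·(37/9) since 9 mod 4 = 1, 37 mod 4 = 1; sign now -1
(37/9) = (1/9)   [reduce mod 9]
(1/9) = 1; final value = sign = -1

-1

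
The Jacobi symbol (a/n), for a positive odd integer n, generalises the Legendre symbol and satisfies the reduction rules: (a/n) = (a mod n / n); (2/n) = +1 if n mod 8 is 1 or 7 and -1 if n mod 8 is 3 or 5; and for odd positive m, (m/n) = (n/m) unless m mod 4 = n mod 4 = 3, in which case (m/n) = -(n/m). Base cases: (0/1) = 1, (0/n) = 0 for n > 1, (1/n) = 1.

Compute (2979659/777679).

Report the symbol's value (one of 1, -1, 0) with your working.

(2979659/777679): 2979659 mod 777679 = 646622, so (2979659/777679) = (646622/777679)
factor out 2^1: 646622 = 2^1·323311; with 777679 mod 8 = 7, (2/777679) = +1; sign now +1; continue with (323311/777679)
flip (323311/777679) -> (777679/323311): both odd, 323311 mod 4 = 3, 777679 mod 4 = 3, so the flip contributes -1; sign now -1
(777679/323311): 777679 mod 323311 = 131057, so (777679/323311) = (131057/323311)
flip (131057/323311) -> (323311/131057): both odd, 131057 mod 4 = 1, 323311 mod 4 = 3, so the flip contributes +1; sign now -1
(323311/131057): 323311 mod 131057 = 61197, so (323311/131057) = (61197/131057)
flip (61197/131057) -> (131057/61197): both odd, 61197 mod 4 = 1, 131057 mod 4 = 1, so the flip contributes +1; sign now -1
(131057/61197): 131057 mod 61197 = 8663, so (131057/61197) = (8663/61197)
flip (8663/61197) -> (61197/8663): both odd, 8663 mod 4 = 3, 61197 mod 4 = 1, so the flip contributes +1; sign now -1
(61197/8663): 61197 mod 8663 = 556, so (61197/8663) = (556/8663)
factor out 2^2: 556 = 2^2·139; with 8663 mod 8 = 7, (2/8663) = +1; sign now -1; continue with (139/8663)
flip (139/8663) -> (8663/139): both odd, 139 mod 4 = 3, 8663 mod 4 = 3, so the flip contributes -1; sign now +1
(8663/139): 8663 mod 139 = 45, so (8663/139) = (45/139)
flip (45/139) -> (139/45): both odd, 45 mod 4 = 1, 139 mod 4 = 3, so the flip contributes +1; sign now +1
(139/45): 139 mod 45 = 4, so (139/45) = (4/45)
factor out 2^2: 4 = 2^2·1; with 45 mod 8 = 5, (2/45) = -1; sign now +1; continue with (1/45)
reached (1/45) = 1, so the symbol is +1

1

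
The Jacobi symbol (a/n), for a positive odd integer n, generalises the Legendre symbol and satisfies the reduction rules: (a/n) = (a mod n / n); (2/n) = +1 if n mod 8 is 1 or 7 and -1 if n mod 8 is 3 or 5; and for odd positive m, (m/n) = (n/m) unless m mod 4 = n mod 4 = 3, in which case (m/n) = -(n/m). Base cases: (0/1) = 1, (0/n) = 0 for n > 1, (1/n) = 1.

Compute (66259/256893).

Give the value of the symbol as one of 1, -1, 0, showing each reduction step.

1

flip (66259/256893) -> (256893/66259): both odd, 66259 mod 4 = 3, 256893 mod 4 = 1, so the flip contributes +1; sign now +1
(256893/66259): 256893 mod 66259 = 58116, so (256893/66259) = (58116/66259)
factor out 2^2: 58116 = 2^2·14529; with 66259 mod 8 = 3, (2/66259) = -1; sign now +1; continue with (14529/66259)
flip (14529/66259) -> (66259/14529): both odd, 14529 mod 4 = 1, 66259 mod 4 = 3, so the flip contributes +1; sign now +1
(66259/14529): 66259 mod 14529 = 8143, so (66259/14529) = (8143/14529)
flip (8143/14529) -> (14529/8143): both odd, 8143 mod 4 = 3, 14529 mod 4 = 1, so the flip contributes +1; sign now +1
(14529/8143): 14529 mod 8143 = 6386, so (14529/8143) = (6386/8143)
factor out 2^1: 6386 = 2^1·3193; with 8143 mod 8 = 7, (2/8143) = +1; sign now +1; continue with (3193/8143)
flip (3193/8143) -> (8143/3193): both odd, 3193 mod 4 = 1, 8143 mod 4 = 3, so the flip contributes +1; sign now +1
(8143/3193): 8143 mod 3193 = 1757, so (8143/3193) = (1757/3193)
flip (1757/3193) -> (3193/1757): both odd, 1757 mod 4 = 1, 3193 mod 4 = 1, so the flip contributes +1; sign now +1
(3193/1757): 3193 mod 1757 = 1436, so (3193/1757) = (1436/1757)
factor out 2^2: 1436 = 2^2·359; with 1757 mod 8 = 5, (2/1757) = -1; sign now +1; continue with (359/1757)
flip (359/1757) -> (1757/359): both odd, 359 mod 4 = 3, 1757 mod 4 = 1, so the flip contributes +1; sign now +1
(1757/359): 1757 mod 359 = 321, so (1757/359) = (321/359)
flip (321/359) -> (359/321): both odd, 321 mod 4 = 1, 359 mod 4 = 3, so the flip contributes +1; sign now +1
(359/321): 359 mod 321 = 38, so (359/321) = (38/321)
factor out 2^1: 38 = 2^1·19; with 321 mod 8 = 1, (2/321) = +1; sign now +1; continue with (19/321)
flip (19/321) -> (321/19): both odd, 19 mod 4 = 3, 321 mod 4 = 1, so the flip contributes +1; sign now +1
(321/19): 321 mod 19 = 17, so (321/19) = (17/19)
flip (17/19) -> (19/17): both odd, 17 mod 4 = 1, 19 mod 4 = 3, so the flip contributes +1; sign now +1
(19/17): 19 mod 17 = 2, so (19/17) = (2/17)
factor out 2^1: 2 = 2^1·1; with 17 mod 8 = 1, (2/17) = +1; sign now +1; continue with (1/17)
reached (1/17) = 1, so the symbol is +1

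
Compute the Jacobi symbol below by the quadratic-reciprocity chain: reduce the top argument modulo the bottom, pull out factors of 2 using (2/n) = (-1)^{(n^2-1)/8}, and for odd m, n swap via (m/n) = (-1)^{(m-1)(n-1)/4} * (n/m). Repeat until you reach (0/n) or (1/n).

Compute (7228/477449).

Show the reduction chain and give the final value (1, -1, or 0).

factor out 2^2: 7228 = 2^2·1807; with 477449 mod 8 = 1, (2/477449) = +1; sign now +1; continue with (1807/477449)
flip (1807/477449) -> (477449/1807): both odd, 1807 mod 4 = 3, 477449 mod 4 = 1, so the flip contributes +1; sign now +1
(477449/1807): 477449 mod 1807 = 401, so (477449/1807) = (401/1807)
flip (401/1807) -> (1807/401): both odd, 401 mod 4 = 1, 1807 mod 4 = 3, so the flip contributes +1; sign now +1
(1807/401): 1807 mod 401 = 203, so (1807/401) = (203/401)
flip (203/401) -> (401/203): both odd, 203 mod 4 = 3, 401 mod 4 = 1, so the flip contributes +1; sign now +1
(401/203): 401 mod 203 = 198, so (401/203) = (198/203)
factor out 2^1: 198 = 2^1·99; with 203 mod 8 = 3, (2/203) = -1; sign now -1; continue with (99/203)
flip (99/203) -> (203/99): both odd, 99 mod 4 = 3, 203 mod 4 = 3, so the flip contributes -1; sign now +1
(203/99): 203 mod 99 = 5, so (203/99) = (5/99)
flip (5/99) -> (99/5): both odd, 5 mod 4 = 1, 99 mod 4 = 3, so the flip contributes +1; sign now +1
(99/5): 99 mod 5 = 4, so (99/5) = (4/5)
factor out 2^2: 4 = 2^2·1; with 5 mod 8 = 5, (2/5) = -1; sign now +1; continue with (1/5)
reached (1/5) = 1, so the symbol is +1

1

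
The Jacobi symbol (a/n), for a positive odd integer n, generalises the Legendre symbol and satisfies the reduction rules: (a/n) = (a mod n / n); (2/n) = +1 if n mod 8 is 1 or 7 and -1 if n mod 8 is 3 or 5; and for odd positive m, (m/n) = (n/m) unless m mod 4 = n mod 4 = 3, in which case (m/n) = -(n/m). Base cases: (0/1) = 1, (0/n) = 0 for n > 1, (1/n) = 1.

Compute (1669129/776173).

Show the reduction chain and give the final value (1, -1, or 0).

(1669129/776173): 1669129 mod 776173 = 116783, so (1669129/776173) = (116783/776173)
flip (116783/776173) -> (776173/116783): both odd, 116783 mod 4 = 3, 776173 mod 4 = 1, so the flip contributes +1; sign now +1
(776173/116783): 776173 mod 116783 = 75475, so (776173/116783) = (75475/116783)
flip (75475/116783) -> (116783/75475): both odd, 75475 mod 4 = 3, 116783 mod 4 = 3, so the flip contributes -1; sign now -1
(116783/75475): 116783 mod 75475 = 41308, so (116783/75475) = (41308/75475)
factor out 2^2: 41308 = 2^2·10327; with 75475 mod 8 = 3, (2/75475) = -1; sign now -1; continue with (10327/75475)
flip (10327/75475) -> (75475/10327): both odd, 10327 mod 4 = 3, 75475 mod 4 = 3, so the flip contributes -1; sign now +1
(75475/10327): 75475 mod 10327 = 3186, so (75475/10327) = (3186/10327)
factor out 2^1: 3186 = 2^1·1593; with 10327 mod 8 = 7, (2/10327) = +1; sign now +1; continue with (1593/10327)
flip (1593/10327) -> (10327/1593): both odd, 1593 mod 4 = 1, 10327 mod 4 = 3, so the flip contributes +1; sign now +1
(10327/1593): 10327 mod 1593 = 769, so (10327/1593) = (769/1593)
flip (769/1593) -> (1593/769): both odd, 769 mod 4 = 1, 1593 mod 4 = 1, so the flip contributes +1; sign now +1
(1593/769): 1593 mod 769 = 55, so (1593/769) = (55/769)
flip (55/769) -> (769/55): both odd, 55 mod 4 = 3, 769 mod 4 = 1, so the flip contributes +1; sign now +1
(769/55): 769 mod 55 = 54, so (769/55) = (54/55)
factor out 2^1: 54 = 2^1·27; with 55 mod 8 = 7, (2/55) = +1; sign now +1; continue with (27/55)
flip (27/55) -> (55/27): both odd, 27 mod 4 = 3, 55 mod 4 = 3, so the flip contributes -1; sign now -1
(55/27): 55 mod 27 = 1, so (55/27) = (1/27)
reached (1/27) = 1, so the symbol is -1

-1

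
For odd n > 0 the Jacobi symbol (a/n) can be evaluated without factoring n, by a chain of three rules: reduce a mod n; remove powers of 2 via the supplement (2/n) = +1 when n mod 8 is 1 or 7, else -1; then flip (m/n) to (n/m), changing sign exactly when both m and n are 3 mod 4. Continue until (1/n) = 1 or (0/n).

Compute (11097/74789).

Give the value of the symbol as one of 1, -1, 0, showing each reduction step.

reciprocity: (11097/74789) = +1·(74789/11097) since 11097 mod 4 = 1, 74789 mod 4 = 1; sign now +1
(74789/11097) = (8207/11097)   [reduce mod 11097]
reciprocity: (8207/11097) = +1·(11097/8207) since 8207 mod 4 = 3, 11097 mod 4 = 1; sign now +1
(11097/8207) = (2890/8207)   [reduce mod 8207]
2890 = 2^1·1445; (2/8207) = +1 since 8207 mod 8 = 7, so (2890/8207) = (+1)^1·(1445/8207); sign now +1
reciprocity: (1445/8207) = +1·(8207/1445) since 1445 mod 4 = 1, 8207 mod 4 = 3; sign now +1
(8207/1445) = (982/1445)   [reduce mod 1445]
982 = 2^1·491; (2/1445) = -1 since 1445 mod 8 = 5, so (982/1445) = (-1)^1·(491/1445); sign now -1
reciprocity: (491/1445) = +1·(1445/491) since 491 mod 4 = 3, 1445 mod 4 = 1; sign now -1
(1445/491) = (463/491)   [reduce mod 491]
reciprocity: (463/491) = -1·(491/463) since 463 mod 4 = 3, 491 mod 4 = 3; sign now +1
(491/463) = (28/463)   [reduce mod 463]
28 = 2^2·7; (2/463) = +1 since 463 mod 8 = 7, so (28/463) = (+1)^2·(7/463); sign now +1
reciprocity: (7/463) = -1·(463/7) since 7 mod 4 = 3, 463 mod 4 = 3; sign now -1
(463/7) = (1/7)   [reduce mod 7]
(1/7) = 1; final value = sign = -1

-1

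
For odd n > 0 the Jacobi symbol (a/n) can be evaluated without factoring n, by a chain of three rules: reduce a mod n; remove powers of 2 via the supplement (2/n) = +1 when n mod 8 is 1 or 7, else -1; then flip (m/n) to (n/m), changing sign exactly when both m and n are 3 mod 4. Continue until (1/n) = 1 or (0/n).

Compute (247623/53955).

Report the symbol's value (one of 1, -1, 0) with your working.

(247623/53955) = (31803/53955)   [reduce mod 53955]
reciprocity: (31803/53955) = -1·(53955/31803) since 31803 mod 4 = 3, 53955 mod 4 = 3; sign now -1
(53955/31803) = (22152/31803)   [reduce mod 31803]
22152 = 2^3·2769; (2/31803) = -1 since 31803 mod 8 = 3, so (22152/31803) = (-1)^3·(2769/31803); sign now +1
reciprocity: (2769/31803) = +1·(31803/2769) since 2769 mod 4 = 1, 31803 mod 4 = 3; sign now +1
(31803/2769) = (1344/2769)   [reduce mod 2769]
1344 = 2^6·21; (2/2769) = +1 since 2769 mod 8 = 1, so (1344/2769) = (+1)^6·(21/2769); sign now +1
reciprocity: (21/2769) = +1·(2769/21) since 21 mod 4 = 1, 2769 mod 4 = 1; sign now +1
(2769/21) = (18/21)   [reduce mod 21]
18 = 2^1·9; (2/21) = -1 since 21 mod 8 = 5, so (18/21) = (-1)^1·(9/21); sign now -1
reciprocity: (9/21) = +1·(21/9) since 9 mod 4 = 1, 21 mod 4 = 1; sign now -1
(21/9) = (3/9)   [reduce mod 9]
reciprocity: (3/9) = +1·(9/3) since 3 mod 4 = 3, 9 mod 4 = 1; sign now -1
(9/3) = (0/3)   [reduce mod 3]
(0/3) = 0   [gcd(a, n) > 1]; final value = 0

0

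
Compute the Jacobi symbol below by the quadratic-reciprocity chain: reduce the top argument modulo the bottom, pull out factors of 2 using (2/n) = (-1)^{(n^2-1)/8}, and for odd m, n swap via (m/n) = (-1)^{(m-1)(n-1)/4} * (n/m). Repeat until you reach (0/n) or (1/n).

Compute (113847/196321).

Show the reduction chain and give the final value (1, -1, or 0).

flip (113847/196321) -> (196321/113847): both odd, 113847 mod 4 = 3, 196321 mod 4 = 1, so the flip contributes +1; sign now +1
(196321/113847): 196321 mod 113847 = 82474, so (196321/113847) = (82474/113847)
factor out 2^1: 82474 = 2^1·41237; with 113847 mod 8 = 7, (2/113847) = +1; sign now +1; continue with (41237/113847)
flip (41237/113847) -> (113847/41237): both odd, 41237 mod 4 = 1, 113847 mod 4 = 3, so the flip contributes +1; sign now +1
(113847/41237): 113847 mod 41237 = 31373, so (113847/41237) = (31373/41237)
flip (31373/41237) -> (41237/31373): both odd, 31373 mod 4 = 1, 41237 mod 4 = 1, so the flip contributes +1; sign now +1
(41237/31373): 41237 mod 31373 = 9864, so (41237/31373) = (9864/31373)
factor out 2^3: 9864 = 2^3·1233; with 31373 mod 8 = 5, (2/31373) = -1; sign now -1; continue with (1233/31373)
flip (1233/31373) -> (31373/1233): both odd, 1233 mod 4 = 1, 31373 mod 4 = 1, so the flip contributes +1; sign now -1
(31373/1233): 31373 mod 1233 = 548, so (31373/1233) = (548/1233)
factor out 2^2: 548 = 2^2·137; with 1233 mod 8 = 1, (2/1233) = +1; sign now -1; continue with (137/1233)
flip (137/1233) -> (1233/137): both odd, 137 mod 4 = 1, 1233 mod 4 = 1, so the flip contributes +1; sign now -1
(1233/137): 1233 mod 137 = 0, so (1233/137) = (0/137)
reached (0/137); gcd(a, n) > 1, so (0/137) = 0 and the symbol is 0

0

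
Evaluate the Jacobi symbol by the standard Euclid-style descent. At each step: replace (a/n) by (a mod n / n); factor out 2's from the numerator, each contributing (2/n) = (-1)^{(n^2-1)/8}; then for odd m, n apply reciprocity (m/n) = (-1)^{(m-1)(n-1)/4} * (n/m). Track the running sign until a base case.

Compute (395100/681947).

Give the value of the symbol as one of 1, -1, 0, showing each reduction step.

395100 = 2^2·98775; (2/681947) = -1 since 681947 mod 8 = 3, so (395100/681947) = (-1)^2·(98775/681947); sign now +1
reciprocity: (98775/681947) = -1·(681947/98775) since 98775 mod 4 = 3, 681947 mod 4 = 3; sign now -1
(681947/98775) = (89297/98775)   [reduce mod 98775]
reciprocity: (89297/98775) = +1·(98775/89297) since 89297 mod 4 = 1, 98775 mod 4 = 3; sign now -1
(98775/89297) = (9478/89297)   [reduce mod 89297]
9478 = 2^1·4739; (2/89297) = +1 since 89297 mod 8 = 1, so (9478/89297) = (+1)^1·(4739/89297); sign now -1
reciprocity: (4739/89297) = +1·(89297/4739) since 4739 mod 4 = 3, 89297 mod 4 = 1; sign now -1
(89297/4739) = (3995/4739)   [reduce mod 4739]
reciprocity: (3995/4739) = -1·(4739/3995) since 3995 mod 4 = 3, 4739 mod 4 = 3; sign now +1
(4739/3995) = (744/3995)   [reduce mod 3995]
744 = 2^3·93; (2/3995) = -1 since 3995 mod 8 = 3, so (744/3995) = (-1)^3·(93/3995); sign now -1
reciprocity: (93/3995) = +1·(3995/93) since 93 mod 4 = 1, 3995 mod 4 = 3; sign now -1
(3995/93) = (89/93)   [reduce mod 93]
reciprocity: (89/93) = +1·(93/89) since 89 mod 4 = 1, 93 mod 4 = 1; sign now -1
(93/89) = (4/89)   [reduce mod 89]
4 = 2^2·1; (2/89) = +1 since 89 mod 8 = 1, so (4/89) = (+1)^2·(1/89); sign now -1
(1/89) = 1; final value = sign = -1

-1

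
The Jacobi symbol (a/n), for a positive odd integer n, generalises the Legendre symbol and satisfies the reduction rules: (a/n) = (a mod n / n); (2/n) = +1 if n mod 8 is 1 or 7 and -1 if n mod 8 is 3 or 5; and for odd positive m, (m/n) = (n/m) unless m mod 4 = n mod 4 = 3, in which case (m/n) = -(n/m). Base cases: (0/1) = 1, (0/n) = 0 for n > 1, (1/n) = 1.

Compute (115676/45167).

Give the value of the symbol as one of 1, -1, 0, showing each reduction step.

1

(115676/45167) = (25342/45167)   [reduce mod 45167]
25342 = 2^1·12671; (2/45167) = +1 since 45167 mod 8 = 7, so (25342/45167) = (+1)^1·(12671/45167); sign now +1
reciprocity: (12671/45167) = -1·(45167/12671) since 12671 mod 4 = 3, 45167 mod 4 = 3; sign now -1
(45167/12671) = (7154/12671)   [reduce mod 12671]
7154 = 2^1·3577; (2/12671) = +1 since 12671 mod 8 = 7, so (7154/12671) = (+1)^1·(3577/12671); sign now -1
reciprocity: (3577/12671) = +1·(12671/3577) since 3577 mod 4 = 1, 12671 mod 4 = 3; sign now -1
(12671/3577) = (1940/3577)   [reduce mod 3577]
1940 = 2^2·485; (2/3577) = +1 since 3577 mod 8 = 1, so (1940/3577) = (+1)^2·(485/3577); sign now -1
reciprocity: (485/3577) = +1·(3577/485) since 485 mod 4 = 1, 3577 mod 4 = 1; sign now -1
(3577/485) = (182/485)   [reduce mod 485]
182 = 2^1·91; (2/485) = -1 since 485 mod 8 = 5, so (182/485) = (-1)^1·(91/485); sign now +1
reciprocity: (91/485) = +1·(485/91) since 91 mod 4 = 3, 485 mod 4 = 1; sign now +1
(485/91) = (30/91)   [reduce mod 91]
30 = 2^1·15; (2/91) = -1 since 91 mod 8 = 3, so (30/91) = (-1)^1·(15/91); sign now -1
reciprocity: (15/91) = -1·(91/15) since 15 mod 4 = 3, 91 mod 4 = 3; sign now +1
(91/15) = (1/15)   [reduce mod 15]
(1/15) = 1; final value = sign = +1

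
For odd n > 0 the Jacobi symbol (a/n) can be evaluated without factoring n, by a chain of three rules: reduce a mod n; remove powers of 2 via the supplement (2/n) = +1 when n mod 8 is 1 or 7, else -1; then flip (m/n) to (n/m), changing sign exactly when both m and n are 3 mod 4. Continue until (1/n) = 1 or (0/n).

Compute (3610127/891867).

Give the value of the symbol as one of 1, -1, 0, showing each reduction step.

-1

(3610127/891867) = (42659/891867)   [reduce mod 891867]
reciprocity: (42659/891867) = -1·(891867/42659) since 42659 mod 4 = 3, 891867 mod 4 = 3; sign now -1
(891867/42659) = (38687/42659)   [reduce mod 42659]
reciprocity: (38687/42659) = -1·(42659/38687) since 38687 mod 4 = 3, 42659 mod 4 = 3; sign now +1
(42659/38687) = (3972/38687)   [reduce mod 38687]
3972 = 2^2·993; (2/38687) = +1 since 38687 mod 8 = 7, so (3972/38687) = (+1)^2·(993/38687); sign now +1
reciprocity: (993/38687) = +1·(38687/993) since 993 mod 4 = 1, 38687 mod 4 = 3; sign now +1
(38687/993) = (953/993)   [reduce mod 993]
reciprocity: (953/993) = +1·(993/953) since 953 mod 4 = 1, 993 mod 4 = 1; sign now +1
(993/953) = (40/953)   [reduce mod 953]
40 = 2^3·5; (2/953) = +1 since 953 mod 8 = 1, so (40/953) = (+1)^3·(5/953); sign now +1
reciprocity: (5/953) = +1·(953/5) since 5 mod 4 = 1, 953 mod 4 = 1; sign now +1
(953/5) = (3/5)   [reduce mod 5]
reciprocity: (3/5) = +1·(5/3) since 3 mod 4 = 3, 5 mod 4 = 1; sign now +1
(5/3) = (2/3)   [reduce mod 3]
2 = 2^1·1; (2/3) = -1 since 3 mod 8 = 3, so (2/3) = (-1)^1·(1/3); sign now -1
(1/3) = 1; final value = sign = -1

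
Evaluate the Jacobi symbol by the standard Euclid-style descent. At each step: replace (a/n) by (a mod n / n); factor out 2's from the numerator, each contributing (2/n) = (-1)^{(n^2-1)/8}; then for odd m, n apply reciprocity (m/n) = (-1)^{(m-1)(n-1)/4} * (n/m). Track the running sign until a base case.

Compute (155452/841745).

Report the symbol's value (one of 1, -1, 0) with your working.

155452 = 2^2·38863; (2/841745) = +1 since 841745 mod 8 = 1, so (155452/841745) = (+1)^2·(38863/841745); sign now +1
reciprocity: (38863/841745) = +1·(841745/38863) since 38863 mod 4 = 3, 841745 mod 4 = 1; sign now +1
(841745/38863) = (25622/38863)   [reduce mod 38863]
25622 = 2^1·12811; (2/38863) = +1 since 38863 mod 8 = 7, so (25622/38863) = (+1)^1·(12811/38863); sign now +1
reciprocity: (12811/38863) = -1·(38863/12811) since 12811 mod 4 = 3, 38863 mod 4 = 3; sign now -1
(38863/12811) = (430/12811)   [reduce mod 12811]
430 = 2^1·215; (2/12811) = -1 since 12811 mod 8 = 3, so (430/12811) = (-1)^1·(215/12811); sign now +1
reciprocity: (215/12811) = -1·(12811/215) since 215 mod 4 = 3, 12811 mod 4 = 3; sign now -1
(12811/215) = (126/215)   [reduce mod 215]
126 = 2^1·63; (2/215) = +1 since 215 mod 8 = 7, so (126/215) = (+1)^1·(63/215); sign now -1
reciprocity: (63/215) = -1·(215/63) since 63 mod 4 = 3, 215 mod 4 = 3; sign now +1
(215/63) = (26/63)   [reduce mod 63]
26 = 2^1·13; (2/63) = +1 since 63 mod 8 = 7, so (26/63) = (+1)^1·(13/63); sign now +1
reciprocity: (13/63) = +1·(63/13) since 13 mod 4 = 1, 63 mod 4 = 3; sign now +1
(63/13) = (11/13)   [reduce mod 13]
reciprocity: (11/13) = +1·(13/11) since 11 mod 4 = 3, 13 mod 4 = 1; sign now +1
(13/11) = (2/11)   [reduce mod 11]
2 = 2^1·1; (2/11) = -1 since 11 mod 8 = 3, so (2/11) = (-1)^1·(1/11); sign now -1
(1/11) = 1; final value = sign = -1

-1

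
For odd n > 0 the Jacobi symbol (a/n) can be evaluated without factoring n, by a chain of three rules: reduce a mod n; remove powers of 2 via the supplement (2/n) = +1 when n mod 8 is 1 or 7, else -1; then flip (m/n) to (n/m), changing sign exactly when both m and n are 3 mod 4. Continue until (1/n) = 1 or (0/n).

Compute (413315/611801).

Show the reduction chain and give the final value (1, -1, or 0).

reciprocity: (413315/611801) = +1·(611801/413315) since 413315 mod 4 = 3, 611801 mod 4 = 1; sign now +1
(611801/413315) = (198486/413315)   [reduce mod 413315]
198486 = 2^1·99243; (2/413315) = -1 since 413315 mod 8 = 3, so (198486/413315) = (-1)^1·(99243/413315); sign now -1
reciprocity: (99243/413315) = -1·(413315/99243) since 99243 mod 4 = 3, 413315 mod 4 = 3; sign now +1
(413315/99243) = (16343/99243)   [reduce mod 99243]
reciprocity: (16343/99243) = -1·(99243/16343) since 16343 mod 4 = 3, 99243 mod 4 = 3; sign now -1
(99243/16343) = (1185/16343)   [reduce mod 16343]
reciprocity: (1185/16343) = +1·(16343/1185) since 1185 mod 4 = 1, 16343 mod 4 = 3; sign now -1
(16343/1185) = (938/1185)   [reduce mod 1185]
938 = 2^1·469; (2/1185) = +1 since 1185 mod 8 = 1, so (938/1185) = (+1)^1·(469/1185); sign now -1
reciprocity: (469/1185) = +1·(1185/469) since 469 mod 4 = 1, 1185 mod 4 = 1; sign now -1
(1185/469) = (247/469)   [reduce mod 469]
reciprocity: (247/469) = +1·(469/247) since 247 mod 4 = 3, 469 mod 4 = 1; sign now -1
(469/247) = (222/247)   [reduce mod 247]
222 = 2^1·111; (2/247) = +1 since 247 mod 8 = 7, so (222/247) = (+1)^1·(111/247); sign now -1
reciprocity: (111/247) = -1·(247/111) since 111 mod 4 = 3, 247 mod 4 = 3; sign now +1
(247/111) = (25/111)   [reduce mod 111]
reciprocity: (25/111) = +1·(111/25) since 25 mod 4 = 1, 111 mod 4 = 3; sign now +1
(111/25) = (11/25)   [reduce mod 25]
reciprocity: (11/25) = +1·(25/11) since 11 mod 4 = 3, 25 mod 4 = 1; sign now +1
(25/11) = (3/11)   [reduce mod 11]
reciprocity: (3/11) = -1·(11/3) since 3 mod 4 = 3, 11 mod 4 = 3; sign now -1
(11/3) = (2/3)   [reduce mod 3]
2 = 2^1·1; (2/3) = -1 since 3 mod 8 = 3, so (2/3) = (-1)^1·(1/3); sign now +1
(1/3) = 1; final value = sign = +1

1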